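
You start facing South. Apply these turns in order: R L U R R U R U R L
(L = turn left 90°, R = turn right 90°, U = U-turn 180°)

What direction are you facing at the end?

Start: South
  R (right (90° clockwise)) -> West
  L (left (90° counter-clockwise)) -> South
  U (U-turn (180°)) -> North
  R (right (90° clockwise)) -> East
  R (right (90° clockwise)) -> South
  U (U-turn (180°)) -> North
  R (right (90° clockwise)) -> East
  U (U-turn (180°)) -> West
  R (right (90° clockwise)) -> North
  L (left (90° counter-clockwise)) -> West
Final: West

Answer: Final heading: West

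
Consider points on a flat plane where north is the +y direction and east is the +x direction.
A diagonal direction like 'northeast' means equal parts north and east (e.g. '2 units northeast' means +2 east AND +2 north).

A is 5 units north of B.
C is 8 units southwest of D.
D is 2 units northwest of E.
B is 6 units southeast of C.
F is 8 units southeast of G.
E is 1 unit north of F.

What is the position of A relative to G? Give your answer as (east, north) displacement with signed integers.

Place G at the origin (east=0, north=0).
  F is 8 units southeast of G: delta (east=+8, north=-8); F at (east=8, north=-8).
  E is 1 unit north of F: delta (east=+0, north=+1); E at (east=8, north=-7).
  D is 2 units northwest of E: delta (east=-2, north=+2); D at (east=6, north=-5).
  C is 8 units southwest of D: delta (east=-8, north=-8); C at (east=-2, north=-13).
  B is 6 units southeast of C: delta (east=+6, north=-6); B at (east=4, north=-19).
  A is 5 units north of B: delta (east=+0, north=+5); A at (east=4, north=-14).
Therefore A relative to G: (east=4, north=-14).

Answer: A is at (east=4, north=-14) relative to G.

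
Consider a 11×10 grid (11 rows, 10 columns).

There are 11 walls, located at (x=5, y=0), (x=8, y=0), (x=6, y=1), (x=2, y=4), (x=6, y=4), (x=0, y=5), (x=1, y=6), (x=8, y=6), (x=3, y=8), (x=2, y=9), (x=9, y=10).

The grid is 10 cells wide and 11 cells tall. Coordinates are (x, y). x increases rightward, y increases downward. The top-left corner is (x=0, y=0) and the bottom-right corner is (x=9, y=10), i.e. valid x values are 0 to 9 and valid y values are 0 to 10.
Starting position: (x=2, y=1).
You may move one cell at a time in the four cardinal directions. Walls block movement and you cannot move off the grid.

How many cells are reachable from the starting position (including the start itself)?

Answer: Reachable cells: 99

Derivation:
BFS flood-fill from (x=2, y=1):
  Distance 0: (x=2, y=1)
  Distance 1: (x=2, y=0), (x=1, y=1), (x=3, y=1), (x=2, y=2)
  Distance 2: (x=1, y=0), (x=3, y=0), (x=0, y=1), (x=4, y=1), (x=1, y=2), (x=3, y=2), (x=2, y=3)
  Distance 3: (x=0, y=0), (x=4, y=0), (x=5, y=1), (x=0, y=2), (x=4, y=2), (x=1, y=3), (x=3, y=3)
  Distance 4: (x=5, y=2), (x=0, y=3), (x=4, y=3), (x=1, y=4), (x=3, y=4)
  Distance 5: (x=6, y=2), (x=5, y=3), (x=0, y=4), (x=4, y=4), (x=1, y=5), (x=3, y=5)
  Distance 6: (x=7, y=2), (x=6, y=3), (x=5, y=4), (x=2, y=5), (x=4, y=5), (x=3, y=6)
  Distance 7: (x=7, y=1), (x=8, y=2), (x=7, y=3), (x=5, y=5), (x=2, y=6), (x=4, y=6), (x=3, y=7)
  Distance 8: (x=7, y=0), (x=8, y=1), (x=9, y=2), (x=8, y=3), (x=7, y=4), (x=6, y=5), (x=5, y=6), (x=2, y=7), (x=4, y=7)
  Distance 9: (x=6, y=0), (x=9, y=1), (x=9, y=3), (x=8, y=4), (x=7, y=5), (x=6, y=6), (x=1, y=7), (x=5, y=7), (x=2, y=8), (x=4, y=8)
  Distance 10: (x=9, y=0), (x=9, y=4), (x=8, y=5), (x=7, y=6), (x=0, y=7), (x=6, y=7), (x=1, y=8), (x=5, y=8), (x=4, y=9)
  Distance 11: (x=9, y=5), (x=0, y=6), (x=7, y=7), (x=0, y=8), (x=6, y=8), (x=1, y=9), (x=3, y=9), (x=5, y=9), (x=4, y=10)
  Distance 12: (x=9, y=6), (x=8, y=7), (x=7, y=8), (x=0, y=9), (x=6, y=9), (x=1, y=10), (x=3, y=10), (x=5, y=10)
  Distance 13: (x=9, y=7), (x=8, y=8), (x=7, y=9), (x=0, y=10), (x=2, y=10), (x=6, y=10)
  Distance 14: (x=9, y=8), (x=8, y=9), (x=7, y=10)
  Distance 15: (x=9, y=9), (x=8, y=10)
Total reachable: 99 (grid has 99 open cells total)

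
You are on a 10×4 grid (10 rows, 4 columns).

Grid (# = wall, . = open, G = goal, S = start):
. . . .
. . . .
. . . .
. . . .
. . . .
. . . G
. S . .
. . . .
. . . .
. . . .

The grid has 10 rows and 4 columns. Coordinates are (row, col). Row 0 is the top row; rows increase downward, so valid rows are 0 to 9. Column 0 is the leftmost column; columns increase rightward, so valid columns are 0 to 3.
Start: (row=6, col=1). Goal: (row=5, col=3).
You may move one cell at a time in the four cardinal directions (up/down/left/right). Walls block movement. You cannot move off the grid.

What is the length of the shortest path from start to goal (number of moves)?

BFS from (row=6, col=1) until reaching (row=5, col=3):
  Distance 0: (row=6, col=1)
  Distance 1: (row=5, col=1), (row=6, col=0), (row=6, col=2), (row=7, col=1)
  Distance 2: (row=4, col=1), (row=5, col=0), (row=5, col=2), (row=6, col=3), (row=7, col=0), (row=7, col=2), (row=8, col=1)
  Distance 3: (row=3, col=1), (row=4, col=0), (row=4, col=2), (row=5, col=3), (row=7, col=3), (row=8, col=0), (row=8, col=2), (row=9, col=1)  <- goal reached here
One shortest path (3 moves): (row=6, col=1) -> (row=6, col=2) -> (row=6, col=3) -> (row=5, col=3)

Answer: Shortest path length: 3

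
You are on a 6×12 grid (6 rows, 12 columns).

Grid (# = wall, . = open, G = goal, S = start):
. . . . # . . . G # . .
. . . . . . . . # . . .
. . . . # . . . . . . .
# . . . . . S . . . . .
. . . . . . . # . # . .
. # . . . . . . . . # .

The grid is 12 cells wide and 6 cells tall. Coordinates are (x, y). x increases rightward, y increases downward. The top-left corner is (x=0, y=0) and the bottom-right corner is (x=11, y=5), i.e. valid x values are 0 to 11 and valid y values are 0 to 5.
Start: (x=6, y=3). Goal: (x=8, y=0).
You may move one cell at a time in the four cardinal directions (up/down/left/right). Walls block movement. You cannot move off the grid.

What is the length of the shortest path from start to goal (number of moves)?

Answer: Shortest path length: 5

Derivation:
BFS from (x=6, y=3) until reaching (x=8, y=0):
  Distance 0: (x=6, y=3)
  Distance 1: (x=6, y=2), (x=5, y=3), (x=7, y=3), (x=6, y=4)
  Distance 2: (x=6, y=1), (x=5, y=2), (x=7, y=2), (x=4, y=3), (x=8, y=3), (x=5, y=4), (x=6, y=5)
  Distance 3: (x=6, y=0), (x=5, y=1), (x=7, y=1), (x=8, y=2), (x=3, y=3), (x=9, y=3), (x=4, y=4), (x=8, y=4), (x=5, y=5), (x=7, y=5)
  Distance 4: (x=5, y=0), (x=7, y=0), (x=4, y=1), (x=3, y=2), (x=9, y=2), (x=2, y=3), (x=10, y=3), (x=3, y=4), (x=4, y=5), (x=8, y=5)
  Distance 5: (x=8, y=0), (x=3, y=1), (x=9, y=1), (x=2, y=2), (x=10, y=2), (x=1, y=3), (x=11, y=3), (x=2, y=4), (x=10, y=4), (x=3, y=5), (x=9, y=5)  <- goal reached here
One shortest path (5 moves): (x=6, y=3) -> (x=7, y=3) -> (x=7, y=2) -> (x=7, y=1) -> (x=7, y=0) -> (x=8, y=0)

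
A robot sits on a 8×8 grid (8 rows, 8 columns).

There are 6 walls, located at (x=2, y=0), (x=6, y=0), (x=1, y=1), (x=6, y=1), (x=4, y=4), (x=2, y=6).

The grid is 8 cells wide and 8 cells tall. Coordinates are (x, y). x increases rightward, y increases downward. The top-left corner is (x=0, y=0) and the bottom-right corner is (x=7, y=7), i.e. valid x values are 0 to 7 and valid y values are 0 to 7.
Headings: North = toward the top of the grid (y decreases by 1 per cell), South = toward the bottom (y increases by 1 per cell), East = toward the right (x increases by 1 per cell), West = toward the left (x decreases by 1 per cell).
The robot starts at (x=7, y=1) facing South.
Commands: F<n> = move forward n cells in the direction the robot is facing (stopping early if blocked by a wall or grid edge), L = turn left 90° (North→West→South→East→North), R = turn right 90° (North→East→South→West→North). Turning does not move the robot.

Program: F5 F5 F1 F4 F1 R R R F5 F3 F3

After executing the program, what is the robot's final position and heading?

Answer: Final position: (x=7, y=7), facing East

Derivation:
Start: (x=7, y=1), facing South
  F5: move forward 5, now at (x=7, y=6)
  F5: move forward 1/5 (blocked), now at (x=7, y=7)
  F1: move forward 0/1 (blocked), now at (x=7, y=7)
  F4: move forward 0/4 (blocked), now at (x=7, y=7)
  F1: move forward 0/1 (blocked), now at (x=7, y=7)
  R: turn right, now facing West
  R: turn right, now facing North
  R: turn right, now facing East
  F5: move forward 0/5 (blocked), now at (x=7, y=7)
  F3: move forward 0/3 (blocked), now at (x=7, y=7)
  F3: move forward 0/3 (blocked), now at (x=7, y=7)
Final: (x=7, y=7), facing East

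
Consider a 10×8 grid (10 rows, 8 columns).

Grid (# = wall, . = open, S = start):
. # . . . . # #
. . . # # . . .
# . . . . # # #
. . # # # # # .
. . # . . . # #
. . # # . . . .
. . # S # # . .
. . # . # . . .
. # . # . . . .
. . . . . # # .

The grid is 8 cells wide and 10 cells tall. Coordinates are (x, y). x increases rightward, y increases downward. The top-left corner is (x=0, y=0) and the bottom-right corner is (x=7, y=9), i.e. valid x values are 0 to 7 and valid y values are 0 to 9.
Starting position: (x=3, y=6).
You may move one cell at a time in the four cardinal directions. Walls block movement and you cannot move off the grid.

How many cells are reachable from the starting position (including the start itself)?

Answer: Reachable cells: 2

Derivation:
BFS flood-fill from (x=3, y=6):
  Distance 0: (x=3, y=6)
  Distance 1: (x=3, y=7)
Total reachable: 2 (grid has 52 open cells total)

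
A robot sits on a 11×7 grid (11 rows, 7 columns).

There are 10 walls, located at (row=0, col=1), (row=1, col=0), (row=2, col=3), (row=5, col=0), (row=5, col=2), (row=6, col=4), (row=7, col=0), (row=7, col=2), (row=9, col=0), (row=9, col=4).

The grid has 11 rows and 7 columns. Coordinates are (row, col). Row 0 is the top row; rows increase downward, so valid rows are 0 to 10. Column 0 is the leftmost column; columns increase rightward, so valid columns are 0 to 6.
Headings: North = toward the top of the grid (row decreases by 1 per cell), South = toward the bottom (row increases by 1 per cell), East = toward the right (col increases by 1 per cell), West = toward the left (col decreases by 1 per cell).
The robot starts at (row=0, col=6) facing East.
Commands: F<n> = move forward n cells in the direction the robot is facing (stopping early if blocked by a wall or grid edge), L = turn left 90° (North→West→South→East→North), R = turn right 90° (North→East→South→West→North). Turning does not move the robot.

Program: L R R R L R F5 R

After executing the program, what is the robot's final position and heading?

Answer: Final position: (row=0, col=2), facing North

Derivation:
Start: (row=0, col=6), facing East
  L: turn left, now facing North
  R: turn right, now facing East
  R: turn right, now facing South
  R: turn right, now facing West
  L: turn left, now facing South
  R: turn right, now facing West
  F5: move forward 4/5 (blocked), now at (row=0, col=2)
  R: turn right, now facing North
Final: (row=0, col=2), facing North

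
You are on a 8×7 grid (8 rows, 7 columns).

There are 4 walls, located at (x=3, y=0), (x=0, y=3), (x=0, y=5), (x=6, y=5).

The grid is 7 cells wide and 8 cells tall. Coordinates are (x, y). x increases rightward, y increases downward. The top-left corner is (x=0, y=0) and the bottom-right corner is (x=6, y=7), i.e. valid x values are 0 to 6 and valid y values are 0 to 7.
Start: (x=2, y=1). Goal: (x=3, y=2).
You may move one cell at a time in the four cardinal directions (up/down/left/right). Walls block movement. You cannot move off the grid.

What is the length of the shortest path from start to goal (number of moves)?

BFS from (x=2, y=1) until reaching (x=3, y=2):
  Distance 0: (x=2, y=1)
  Distance 1: (x=2, y=0), (x=1, y=1), (x=3, y=1), (x=2, y=2)
  Distance 2: (x=1, y=0), (x=0, y=1), (x=4, y=1), (x=1, y=2), (x=3, y=2), (x=2, y=3)  <- goal reached here
One shortest path (2 moves): (x=2, y=1) -> (x=3, y=1) -> (x=3, y=2)

Answer: Shortest path length: 2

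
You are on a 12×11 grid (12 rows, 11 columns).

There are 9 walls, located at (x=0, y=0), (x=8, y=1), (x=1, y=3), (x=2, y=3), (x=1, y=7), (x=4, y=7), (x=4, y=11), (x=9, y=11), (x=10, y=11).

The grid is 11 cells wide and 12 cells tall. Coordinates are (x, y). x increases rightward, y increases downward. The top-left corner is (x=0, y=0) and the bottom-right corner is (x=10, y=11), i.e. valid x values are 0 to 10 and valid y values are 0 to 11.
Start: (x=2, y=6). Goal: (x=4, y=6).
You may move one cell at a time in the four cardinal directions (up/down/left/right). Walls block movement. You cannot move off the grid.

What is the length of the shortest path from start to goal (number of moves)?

BFS from (x=2, y=6) until reaching (x=4, y=6):
  Distance 0: (x=2, y=6)
  Distance 1: (x=2, y=5), (x=1, y=6), (x=3, y=6), (x=2, y=7)
  Distance 2: (x=2, y=4), (x=1, y=5), (x=3, y=5), (x=0, y=6), (x=4, y=6), (x=3, y=7), (x=2, y=8)  <- goal reached here
One shortest path (2 moves): (x=2, y=6) -> (x=3, y=6) -> (x=4, y=6)

Answer: Shortest path length: 2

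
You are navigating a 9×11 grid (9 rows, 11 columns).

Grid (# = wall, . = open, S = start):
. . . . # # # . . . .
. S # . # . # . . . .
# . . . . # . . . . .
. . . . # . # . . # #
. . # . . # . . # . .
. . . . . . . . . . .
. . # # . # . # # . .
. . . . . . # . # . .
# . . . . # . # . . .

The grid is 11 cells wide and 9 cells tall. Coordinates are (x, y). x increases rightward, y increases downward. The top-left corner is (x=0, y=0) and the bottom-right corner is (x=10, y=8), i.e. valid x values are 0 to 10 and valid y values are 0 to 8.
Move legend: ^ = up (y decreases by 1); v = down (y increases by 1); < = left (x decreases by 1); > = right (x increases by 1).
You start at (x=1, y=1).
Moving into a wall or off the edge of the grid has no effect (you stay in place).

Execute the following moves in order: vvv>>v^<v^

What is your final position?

Answer: Final position: (x=0, y=4)

Derivation:
Start: (x=1, y=1)
  v (down): (x=1, y=1) -> (x=1, y=2)
  v (down): (x=1, y=2) -> (x=1, y=3)
  v (down): (x=1, y=3) -> (x=1, y=4)
  > (right): blocked, stay at (x=1, y=4)
  > (right): blocked, stay at (x=1, y=4)
  v (down): (x=1, y=4) -> (x=1, y=5)
  ^ (up): (x=1, y=5) -> (x=1, y=4)
  < (left): (x=1, y=4) -> (x=0, y=4)
  v (down): (x=0, y=4) -> (x=0, y=5)
  ^ (up): (x=0, y=5) -> (x=0, y=4)
Final: (x=0, y=4)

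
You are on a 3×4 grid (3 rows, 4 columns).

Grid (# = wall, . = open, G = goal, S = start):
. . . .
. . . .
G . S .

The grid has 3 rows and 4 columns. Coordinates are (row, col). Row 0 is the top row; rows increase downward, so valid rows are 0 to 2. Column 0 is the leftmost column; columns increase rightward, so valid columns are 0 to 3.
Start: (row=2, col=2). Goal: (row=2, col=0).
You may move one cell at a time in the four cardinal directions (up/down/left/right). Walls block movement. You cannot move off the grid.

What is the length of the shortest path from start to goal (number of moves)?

BFS from (row=2, col=2) until reaching (row=2, col=0):
  Distance 0: (row=2, col=2)
  Distance 1: (row=1, col=2), (row=2, col=1), (row=2, col=3)
  Distance 2: (row=0, col=2), (row=1, col=1), (row=1, col=3), (row=2, col=0)  <- goal reached here
One shortest path (2 moves): (row=2, col=2) -> (row=2, col=1) -> (row=2, col=0)

Answer: Shortest path length: 2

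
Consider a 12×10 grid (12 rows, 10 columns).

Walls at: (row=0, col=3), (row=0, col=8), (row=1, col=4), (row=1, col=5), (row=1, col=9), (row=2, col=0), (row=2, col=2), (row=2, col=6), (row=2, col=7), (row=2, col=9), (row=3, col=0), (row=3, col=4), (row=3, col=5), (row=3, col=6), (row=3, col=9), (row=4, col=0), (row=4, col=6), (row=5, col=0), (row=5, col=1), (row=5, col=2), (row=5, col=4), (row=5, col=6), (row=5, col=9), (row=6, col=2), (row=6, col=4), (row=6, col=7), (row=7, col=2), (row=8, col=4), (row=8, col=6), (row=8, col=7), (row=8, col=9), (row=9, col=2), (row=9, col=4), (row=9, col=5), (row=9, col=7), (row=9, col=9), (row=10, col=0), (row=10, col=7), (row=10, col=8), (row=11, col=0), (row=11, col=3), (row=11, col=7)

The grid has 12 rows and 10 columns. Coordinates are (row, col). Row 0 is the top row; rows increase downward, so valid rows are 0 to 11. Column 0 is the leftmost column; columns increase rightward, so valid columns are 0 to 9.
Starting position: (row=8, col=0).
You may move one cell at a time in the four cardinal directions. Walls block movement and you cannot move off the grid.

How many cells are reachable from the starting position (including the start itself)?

Answer: Reachable cells: 74

Derivation:
BFS flood-fill from (row=8, col=0):
  Distance 0: (row=8, col=0)
  Distance 1: (row=7, col=0), (row=8, col=1), (row=9, col=0)
  Distance 2: (row=6, col=0), (row=7, col=1), (row=8, col=2), (row=9, col=1)
  Distance 3: (row=6, col=1), (row=8, col=3), (row=10, col=1)
  Distance 4: (row=7, col=3), (row=9, col=3), (row=10, col=2), (row=11, col=1)
  Distance 5: (row=6, col=3), (row=7, col=4), (row=10, col=3), (row=11, col=2)
  Distance 6: (row=5, col=3), (row=7, col=5), (row=10, col=4)
  Distance 7: (row=4, col=3), (row=6, col=5), (row=7, col=6), (row=8, col=5), (row=10, col=5), (row=11, col=4)
  Distance 8: (row=3, col=3), (row=4, col=2), (row=4, col=4), (row=5, col=5), (row=6, col=6), (row=7, col=7), (row=10, col=6), (row=11, col=5)
  Distance 9: (row=2, col=3), (row=3, col=2), (row=4, col=1), (row=4, col=5), (row=7, col=8), (row=9, col=6), (row=11, col=6)
  Distance 10: (row=1, col=3), (row=2, col=4), (row=3, col=1), (row=6, col=8), (row=7, col=9), (row=8, col=8)
  Distance 11: (row=1, col=2), (row=2, col=1), (row=2, col=5), (row=5, col=8), (row=6, col=9), (row=9, col=8)
  Distance 12: (row=0, col=2), (row=1, col=1), (row=4, col=8), (row=5, col=7)
  Distance 13: (row=0, col=1), (row=1, col=0), (row=3, col=8), (row=4, col=7), (row=4, col=9)
  Distance 14: (row=0, col=0), (row=2, col=8), (row=3, col=7)
  Distance 15: (row=1, col=8)
  Distance 16: (row=1, col=7)
  Distance 17: (row=0, col=7), (row=1, col=6)
  Distance 18: (row=0, col=6)
  Distance 19: (row=0, col=5)
  Distance 20: (row=0, col=4)
Total reachable: 74 (grid has 78 open cells total)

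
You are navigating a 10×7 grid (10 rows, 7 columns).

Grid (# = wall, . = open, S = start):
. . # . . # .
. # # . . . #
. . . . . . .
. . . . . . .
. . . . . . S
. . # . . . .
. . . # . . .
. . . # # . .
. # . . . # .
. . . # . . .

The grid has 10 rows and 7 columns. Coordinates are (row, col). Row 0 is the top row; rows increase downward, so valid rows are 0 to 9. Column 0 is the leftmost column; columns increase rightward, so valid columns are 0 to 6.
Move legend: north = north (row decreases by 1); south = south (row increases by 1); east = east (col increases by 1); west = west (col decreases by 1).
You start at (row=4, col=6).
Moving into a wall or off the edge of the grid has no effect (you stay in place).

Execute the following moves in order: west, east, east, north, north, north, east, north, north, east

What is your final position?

Answer: Final position: (row=2, col=6)

Derivation:
Start: (row=4, col=6)
  west (west): (row=4, col=6) -> (row=4, col=5)
  east (east): (row=4, col=5) -> (row=4, col=6)
  east (east): blocked, stay at (row=4, col=6)
  north (north): (row=4, col=6) -> (row=3, col=6)
  north (north): (row=3, col=6) -> (row=2, col=6)
  north (north): blocked, stay at (row=2, col=6)
  east (east): blocked, stay at (row=2, col=6)
  north (north): blocked, stay at (row=2, col=6)
  north (north): blocked, stay at (row=2, col=6)
  east (east): blocked, stay at (row=2, col=6)
Final: (row=2, col=6)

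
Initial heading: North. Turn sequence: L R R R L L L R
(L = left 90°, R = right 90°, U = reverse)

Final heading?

Answer: Final heading: North

Derivation:
Start: North
  L (left (90° counter-clockwise)) -> West
  R (right (90° clockwise)) -> North
  R (right (90° clockwise)) -> East
  R (right (90° clockwise)) -> South
  L (left (90° counter-clockwise)) -> East
  L (left (90° counter-clockwise)) -> North
  L (left (90° counter-clockwise)) -> West
  R (right (90° clockwise)) -> North
Final: North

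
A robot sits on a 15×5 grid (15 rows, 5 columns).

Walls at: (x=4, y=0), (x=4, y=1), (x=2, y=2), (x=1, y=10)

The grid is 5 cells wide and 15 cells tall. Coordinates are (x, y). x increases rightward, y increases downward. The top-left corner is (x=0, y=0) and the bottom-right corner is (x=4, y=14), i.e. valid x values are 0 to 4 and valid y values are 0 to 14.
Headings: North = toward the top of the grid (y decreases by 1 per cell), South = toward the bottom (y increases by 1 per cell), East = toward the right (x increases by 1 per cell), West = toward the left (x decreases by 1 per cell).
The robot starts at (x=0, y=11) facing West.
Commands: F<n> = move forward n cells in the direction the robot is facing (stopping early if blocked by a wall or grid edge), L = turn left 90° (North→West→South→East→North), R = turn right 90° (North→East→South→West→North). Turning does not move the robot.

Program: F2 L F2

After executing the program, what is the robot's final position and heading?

Start: (x=0, y=11), facing West
  F2: move forward 0/2 (blocked), now at (x=0, y=11)
  L: turn left, now facing South
  F2: move forward 2, now at (x=0, y=13)
Final: (x=0, y=13), facing South

Answer: Final position: (x=0, y=13), facing South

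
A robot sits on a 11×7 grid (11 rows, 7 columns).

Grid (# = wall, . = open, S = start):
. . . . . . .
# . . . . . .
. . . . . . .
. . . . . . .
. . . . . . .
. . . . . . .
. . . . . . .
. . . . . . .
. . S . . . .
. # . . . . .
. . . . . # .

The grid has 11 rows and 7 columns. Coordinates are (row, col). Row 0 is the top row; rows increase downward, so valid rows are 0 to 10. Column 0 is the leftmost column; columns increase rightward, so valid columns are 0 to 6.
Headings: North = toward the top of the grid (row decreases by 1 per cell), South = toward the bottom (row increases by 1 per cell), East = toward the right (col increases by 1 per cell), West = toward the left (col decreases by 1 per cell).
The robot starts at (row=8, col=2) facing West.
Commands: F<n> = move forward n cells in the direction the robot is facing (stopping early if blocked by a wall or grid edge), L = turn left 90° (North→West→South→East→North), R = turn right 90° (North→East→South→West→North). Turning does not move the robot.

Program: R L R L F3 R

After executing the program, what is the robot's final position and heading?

Start: (row=8, col=2), facing West
  R: turn right, now facing North
  L: turn left, now facing West
  R: turn right, now facing North
  L: turn left, now facing West
  F3: move forward 2/3 (blocked), now at (row=8, col=0)
  R: turn right, now facing North
Final: (row=8, col=0), facing North

Answer: Final position: (row=8, col=0), facing North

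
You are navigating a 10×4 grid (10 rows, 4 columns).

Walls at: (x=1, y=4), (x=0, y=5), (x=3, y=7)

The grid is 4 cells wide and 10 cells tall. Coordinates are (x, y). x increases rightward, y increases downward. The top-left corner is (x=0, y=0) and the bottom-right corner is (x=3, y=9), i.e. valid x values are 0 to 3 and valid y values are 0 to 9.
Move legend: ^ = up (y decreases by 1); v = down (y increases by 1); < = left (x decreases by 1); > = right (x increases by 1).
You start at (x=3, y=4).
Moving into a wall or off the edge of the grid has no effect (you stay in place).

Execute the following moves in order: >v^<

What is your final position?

Start: (x=3, y=4)
  > (right): blocked, stay at (x=3, y=4)
  v (down): (x=3, y=4) -> (x=3, y=5)
  ^ (up): (x=3, y=5) -> (x=3, y=4)
  < (left): (x=3, y=4) -> (x=2, y=4)
Final: (x=2, y=4)

Answer: Final position: (x=2, y=4)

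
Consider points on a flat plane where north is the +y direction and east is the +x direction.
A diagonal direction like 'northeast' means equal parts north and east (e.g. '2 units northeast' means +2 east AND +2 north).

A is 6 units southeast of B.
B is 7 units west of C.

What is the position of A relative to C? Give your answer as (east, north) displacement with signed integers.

Place C at the origin (east=0, north=0).
  B is 7 units west of C: delta (east=-7, north=+0); B at (east=-7, north=0).
  A is 6 units southeast of B: delta (east=+6, north=-6); A at (east=-1, north=-6).
Therefore A relative to C: (east=-1, north=-6).

Answer: A is at (east=-1, north=-6) relative to C.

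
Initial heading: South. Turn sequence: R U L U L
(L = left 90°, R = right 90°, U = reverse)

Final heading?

Answer: Final heading: East

Derivation:
Start: South
  R (right (90° clockwise)) -> West
  U (U-turn (180°)) -> East
  L (left (90° counter-clockwise)) -> North
  U (U-turn (180°)) -> South
  L (left (90° counter-clockwise)) -> East
Final: East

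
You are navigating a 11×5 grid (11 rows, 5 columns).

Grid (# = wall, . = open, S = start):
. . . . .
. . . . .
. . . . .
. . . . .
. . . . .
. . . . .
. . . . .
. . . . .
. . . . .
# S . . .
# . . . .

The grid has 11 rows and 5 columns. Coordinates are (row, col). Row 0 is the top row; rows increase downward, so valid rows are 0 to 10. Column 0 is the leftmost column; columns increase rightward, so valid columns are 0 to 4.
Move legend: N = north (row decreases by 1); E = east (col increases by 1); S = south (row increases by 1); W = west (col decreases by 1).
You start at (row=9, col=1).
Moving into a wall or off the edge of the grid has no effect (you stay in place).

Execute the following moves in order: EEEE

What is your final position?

Answer: Final position: (row=9, col=4)

Derivation:
Start: (row=9, col=1)
  E (east): (row=9, col=1) -> (row=9, col=2)
  E (east): (row=9, col=2) -> (row=9, col=3)
  E (east): (row=9, col=3) -> (row=9, col=4)
  E (east): blocked, stay at (row=9, col=4)
Final: (row=9, col=4)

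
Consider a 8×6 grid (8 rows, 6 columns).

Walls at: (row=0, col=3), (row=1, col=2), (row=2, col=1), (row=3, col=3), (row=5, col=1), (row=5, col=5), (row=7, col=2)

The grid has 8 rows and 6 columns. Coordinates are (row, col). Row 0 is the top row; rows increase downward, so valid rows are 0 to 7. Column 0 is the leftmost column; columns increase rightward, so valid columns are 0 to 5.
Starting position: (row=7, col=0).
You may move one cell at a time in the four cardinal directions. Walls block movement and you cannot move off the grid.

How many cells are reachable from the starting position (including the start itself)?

Answer: Reachable cells: 41

Derivation:
BFS flood-fill from (row=7, col=0):
  Distance 0: (row=7, col=0)
  Distance 1: (row=6, col=0), (row=7, col=1)
  Distance 2: (row=5, col=0), (row=6, col=1)
  Distance 3: (row=4, col=0), (row=6, col=2)
  Distance 4: (row=3, col=0), (row=4, col=1), (row=5, col=2), (row=6, col=3)
  Distance 5: (row=2, col=0), (row=3, col=1), (row=4, col=2), (row=5, col=3), (row=6, col=4), (row=7, col=3)
  Distance 6: (row=1, col=0), (row=3, col=2), (row=4, col=3), (row=5, col=4), (row=6, col=5), (row=7, col=4)
  Distance 7: (row=0, col=0), (row=1, col=1), (row=2, col=2), (row=4, col=4), (row=7, col=5)
  Distance 8: (row=0, col=1), (row=2, col=3), (row=3, col=4), (row=4, col=5)
  Distance 9: (row=0, col=2), (row=1, col=3), (row=2, col=4), (row=3, col=5)
  Distance 10: (row=1, col=4), (row=2, col=5)
  Distance 11: (row=0, col=4), (row=1, col=5)
  Distance 12: (row=0, col=5)
Total reachable: 41 (grid has 41 open cells total)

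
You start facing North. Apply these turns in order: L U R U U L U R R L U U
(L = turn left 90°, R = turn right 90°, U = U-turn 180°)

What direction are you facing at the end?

Answer: Final heading: North

Derivation:
Start: North
  L (left (90° counter-clockwise)) -> West
  U (U-turn (180°)) -> East
  R (right (90° clockwise)) -> South
  U (U-turn (180°)) -> North
  U (U-turn (180°)) -> South
  L (left (90° counter-clockwise)) -> East
  U (U-turn (180°)) -> West
  R (right (90° clockwise)) -> North
  R (right (90° clockwise)) -> East
  L (left (90° counter-clockwise)) -> North
  U (U-turn (180°)) -> South
  U (U-turn (180°)) -> North
Final: North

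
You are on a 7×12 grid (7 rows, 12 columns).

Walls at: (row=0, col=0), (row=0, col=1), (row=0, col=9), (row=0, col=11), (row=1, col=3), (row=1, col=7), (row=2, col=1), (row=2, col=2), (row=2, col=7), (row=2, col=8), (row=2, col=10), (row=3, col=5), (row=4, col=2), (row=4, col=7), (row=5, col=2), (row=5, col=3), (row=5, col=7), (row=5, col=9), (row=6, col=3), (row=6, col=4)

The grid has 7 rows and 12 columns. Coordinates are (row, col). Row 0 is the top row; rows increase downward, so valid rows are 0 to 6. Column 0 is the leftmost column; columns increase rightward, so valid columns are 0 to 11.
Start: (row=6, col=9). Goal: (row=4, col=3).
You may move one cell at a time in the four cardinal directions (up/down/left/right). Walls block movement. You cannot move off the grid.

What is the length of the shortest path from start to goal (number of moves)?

Answer: Shortest path length: 8

Derivation:
BFS from (row=6, col=9) until reaching (row=4, col=3):
  Distance 0: (row=6, col=9)
  Distance 1: (row=6, col=8), (row=6, col=10)
  Distance 2: (row=5, col=8), (row=5, col=10), (row=6, col=7), (row=6, col=11)
  Distance 3: (row=4, col=8), (row=4, col=10), (row=5, col=11), (row=6, col=6)
  Distance 4: (row=3, col=8), (row=3, col=10), (row=4, col=9), (row=4, col=11), (row=5, col=6), (row=6, col=5)
  Distance 5: (row=3, col=7), (row=3, col=9), (row=3, col=11), (row=4, col=6), (row=5, col=5)
  Distance 6: (row=2, col=9), (row=2, col=11), (row=3, col=6), (row=4, col=5), (row=5, col=4)
  Distance 7: (row=1, col=9), (row=1, col=11), (row=2, col=6), (row=4, col=4)
  Distance 8: (row=1, col=6), (row=1, col=8), (row=1, col=10), (row=2, col=5), (row=3, col=4), (row=4, col=3)  <- goal reached here
One shortest path (8 moves): (row=6, col=9) -> (row=6, col=8) -> (row=6, col=7) -> (row=6, col=6) -> (row=6, col=5) -> (row=5, col=5) -> (row=5, col=4) -> (row=4, col=4) -> (row=4, col=3)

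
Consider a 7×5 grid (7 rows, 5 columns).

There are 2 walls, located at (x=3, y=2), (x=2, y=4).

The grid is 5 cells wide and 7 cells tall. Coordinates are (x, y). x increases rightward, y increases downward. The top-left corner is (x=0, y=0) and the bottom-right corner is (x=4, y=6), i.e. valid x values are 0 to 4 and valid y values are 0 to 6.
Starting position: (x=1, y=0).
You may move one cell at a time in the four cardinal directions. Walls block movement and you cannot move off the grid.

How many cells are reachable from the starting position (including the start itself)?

BFS flood-fill from (x=1, y=0):
  Distance 0: (x=1, y=0)
  Distance 1: (x=0, y=0), (x=2, y=0), (x=1, y=1)
  Distance 2: (x=3, y=0), (x=0, y=1), (x=2, y=1), (x=1, y=2)
  Distance 3: (x=4, y=0), (x=3, y=1), (x=0, y=2), (x=2, y=2), (x=1, y=3)
  Distance 4: (x=4, y=1), (x=0, y=3), (x=2, y=3), (x=1, y=4)
  Distance 5: (x=4, y=2), (x=3, y=3), (x=0, y=4), (x=1, y=5)
  Distance 6: (x=4, y=3), (x=3, y=4), (x=0, y=5), (x=2, y=5), (x=1, y=6)
  Distance 7: (x=4, y=4), (x=3, y=5), (x=0, y=6), (x=2, y=6)
  Distance 8: (x=4, y=5), (x=3, y=6)
  Distance 9: (x=4, y=6)
Total reachable: 33 (grid has 33 open cells total)

Answer: Reachable cells: 33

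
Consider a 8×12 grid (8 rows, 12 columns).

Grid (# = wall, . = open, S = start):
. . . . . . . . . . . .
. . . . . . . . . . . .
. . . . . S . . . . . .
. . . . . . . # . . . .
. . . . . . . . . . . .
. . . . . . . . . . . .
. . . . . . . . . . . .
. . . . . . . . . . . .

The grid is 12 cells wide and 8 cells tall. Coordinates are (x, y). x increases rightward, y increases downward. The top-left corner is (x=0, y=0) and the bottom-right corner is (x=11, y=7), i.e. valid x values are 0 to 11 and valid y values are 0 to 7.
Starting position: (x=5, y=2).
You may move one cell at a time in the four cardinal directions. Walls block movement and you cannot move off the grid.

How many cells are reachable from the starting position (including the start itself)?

BFS flood-fill from (x=5, y=2):
  Distance 0: (x=5, y=2)
  Distance 1: (x=5, y=1), (x=4, y=2), (x=6, y=2), (x=5, y=3)
  Distance 2: (x=5, y=0), (x=4, y=1), (x=6, y=1), (x=3, y=2), (x=7, y=2), (x=4, y=3), (x=6, y=3), (x=5, y=4)
  Distance 3: (x=4, y=0), (x=6, y=0), (x=3, y=1), (x=7, y=1), (x=2, y=2), (x=8, y=2), (x=3, y=3), (x=4, y=4), (x=6, y=4), (x=5, y=5)
  Distance 4: (x=3, y=0), (x=7, y=0), (x=2, y=1), (x=8, y=1), (x=1, y=2), (x=9, y=2), (x=2, y=3), (x=8, y=3), (x=3, y=4), (x=7, y=4), (x=4, y=5), (x=6, y=5), (x=5, y=6)
  Distance 5: (x=2, y=0), (x=8, y=0), (x=1, y=1), (x=9, y=1), (x=0, y=2), (x=10, y=2), (x=1, y=3), (x=9, y=3), (x=2, y=4), (x=8, y=4), (x=3, y=5), (x=7, y=5), (x=4, y=6), (x=6, y=6), (x=5, y=7)
  Distance 6: (x=1, y=0), (x=9, y=0), (x=0, y=1), (x=10, y=1), (x=11, y=2), (x=0, y=3), (x=10, y=3), (x=1, y=4), (x=9, y=4), (x=2, y=5), (x=8, y=5), (x=3, y=6), (x=7, y=6), (x=4, y=7), (x=6, y=7)
  Distance 7: (x=0, y=0), (x=10, y=0), (x=11, y=1), (x=11, y=3), (x=0, y=4), (x=10, y=4), (x=1, y=5), (x=9, y=5), (x=2, y=6), (x=8, y=6), (x=3, y=7), (x=7, y=7)
  Distance 8: (x=11, y=0), (x=11, y=4), (x=0, y=5), (x=10, y=5), (x=1, y=6), (x=9, y=6), (x=2, y=7), (x=8, y=7)
  Distance 9: (x=11, y=5), (x=0, y=6), (x=10, y=6), (x=1, y=7), (x=9, y=7)
  Distance 10: (x=11, y=6), (x=0, y=7), (x=10, y=7)
  Distance 11: (x=11, y=7)
Total reachable: 95 (grid has 95 open cells total)

Answer: Reachable cells: 95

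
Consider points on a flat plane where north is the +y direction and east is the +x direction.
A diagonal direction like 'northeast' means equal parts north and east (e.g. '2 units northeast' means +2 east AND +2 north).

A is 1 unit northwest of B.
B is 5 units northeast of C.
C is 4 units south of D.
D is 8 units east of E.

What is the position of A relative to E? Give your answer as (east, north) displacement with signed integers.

Answer: A is at (east=12, north=2) relative to E.

Derivation:
Place E at the origin (east=0, north=0).
  D is 8 units east of E: delta (east=+8, north=+0); D at (east=8, north=0).
  C is 4 units south of D: delta (east=+0, north=-4); C at (east=8, north=-4).
  B is 5 units northeast of C: delta (east=+5, north=+5); B at (east=13, north=1).
  A is 1 unit northwest of B: delta (east=-1, north=+1); A at (east=12, north=2).
Therefore A relative to E: (east=12, north=2).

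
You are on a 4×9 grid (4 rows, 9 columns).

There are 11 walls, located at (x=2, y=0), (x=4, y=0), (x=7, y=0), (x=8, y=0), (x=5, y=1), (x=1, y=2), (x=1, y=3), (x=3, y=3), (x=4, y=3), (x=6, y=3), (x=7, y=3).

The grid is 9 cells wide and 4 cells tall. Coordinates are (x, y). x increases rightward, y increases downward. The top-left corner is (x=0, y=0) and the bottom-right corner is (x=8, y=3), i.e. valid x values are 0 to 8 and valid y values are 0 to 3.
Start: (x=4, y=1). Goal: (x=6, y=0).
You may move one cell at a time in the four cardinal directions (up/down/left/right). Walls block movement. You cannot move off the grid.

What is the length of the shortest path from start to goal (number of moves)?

BFS from (x=4, y=1) until reaching (x=6, y=0):
  Distance 0: (x=4, y=1)
  Distance 1: (x=3, y=1), (x=4, y=2)
  Distance 2: (x=3, y=0), (x=2, y=1), (x=3, y=2), (x=5, y=2)
  Distance 3: (x=1, y=1), (x=2, y=2), (x=6, y=2), (x=5, y=3)
  Distance 4: (x=1, y=0), (x=0, y=1), (x=6, y=1), (x=7, y=2), (x=2, y=3)
  Distance 5: (x=0, y=0), (x=6, y=0), (x=7, y=1), (x=0, y=2), (x=8, y=2)  <- goal reached here
One shortest path (5 moves): (x=4, y=1) -> (x=4, y=2) -> (x=5, y=2) -> (x=6, y=2) -> (x=6, y=1) -> (x=6, y=0)

Answer: Shortest path length: 5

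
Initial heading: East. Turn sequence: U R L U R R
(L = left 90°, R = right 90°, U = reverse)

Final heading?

Start: East
  U (U-turn (180°)) -> West
  R (right (90° clockwise)) -> North
  L (left (90° counter-clockwise)) -> West
  U (U-turn (180°)) -> East
  R (right (90° clockwise)) -> South
  R (right (90° clockwise)) -> West
Final: West

Answer: Final heading: West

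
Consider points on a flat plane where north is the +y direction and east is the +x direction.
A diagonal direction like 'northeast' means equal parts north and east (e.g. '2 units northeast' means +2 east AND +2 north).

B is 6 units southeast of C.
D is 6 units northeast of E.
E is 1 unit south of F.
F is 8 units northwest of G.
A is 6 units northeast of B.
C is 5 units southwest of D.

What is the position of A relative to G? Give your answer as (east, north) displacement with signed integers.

Answer: A is at (east=5, north=8) relative to G.

Derivation:
Place G at the origin (east=0, north=0).
  F is 8 units northwest of G: delta (east=-8, north=+8); F at (east=-8, north=8).
  E is 1 unit south of F: delta (east=+0, north=-1); E at (east=-8, north=7).
  D is 6 units northeast of E: delta (east=+6, north=+6); D at (east=-2, north=13).
  C is 5 units southwest of D: delta (east=-5, north=-5); C at (east=-7, north=8).
  B is 6 units southeast of C: delta (east=+6, north=-6); B at (east=-1, north=2).
  A is 6 units northeast of B: delta (east=+6, north=+6); A at (east=5, north=8).
Therefore A relative to G: (east=5, north=8).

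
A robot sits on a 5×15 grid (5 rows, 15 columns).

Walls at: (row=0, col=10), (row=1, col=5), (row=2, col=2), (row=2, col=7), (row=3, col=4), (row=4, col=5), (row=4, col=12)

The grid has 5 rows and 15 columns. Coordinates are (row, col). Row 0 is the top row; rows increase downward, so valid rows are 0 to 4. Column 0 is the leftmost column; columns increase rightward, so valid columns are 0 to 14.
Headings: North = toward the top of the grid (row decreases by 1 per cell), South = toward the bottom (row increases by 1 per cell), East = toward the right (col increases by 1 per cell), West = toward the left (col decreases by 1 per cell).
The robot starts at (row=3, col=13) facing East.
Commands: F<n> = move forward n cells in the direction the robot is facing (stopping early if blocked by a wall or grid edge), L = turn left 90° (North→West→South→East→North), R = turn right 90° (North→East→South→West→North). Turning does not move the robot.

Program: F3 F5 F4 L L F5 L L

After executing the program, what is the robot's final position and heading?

Answer: Final position: (row=3, col=9), facing East

Derivation:
Start: (row=3, col=13), facing East
  F3: move forward 1/3 (blocked), now at (row=3, col=14)
  F5: move forward 0/5 (blocked), now at (row=3, col=14)
  F4: move forward 0/4 (blocked), now at (row=3, col=14)
  L: turn left, now facing North
  L: turn left, now facing West
  F5: move forward 5, now at (row=3, col=9)
  L: turn left, now facing South
  L: turn left, now facing East
Final: (row=3, col=9), facing East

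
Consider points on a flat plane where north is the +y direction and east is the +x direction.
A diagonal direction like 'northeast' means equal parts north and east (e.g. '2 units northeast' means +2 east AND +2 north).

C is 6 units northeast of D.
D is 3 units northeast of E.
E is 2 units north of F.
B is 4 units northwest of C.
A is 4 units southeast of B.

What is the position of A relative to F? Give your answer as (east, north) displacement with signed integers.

Answer: A is at (east=9, north=11) relative to F.

Derivation:
Place F at the origin (east=0, north=0).
  E is 2 units north of F: delta (east=+0, north=+2); E at (east=0, north=2).
  D is 3 units northeast of E: delta (east=+3, north=+3); D at (east=3, north=5).
  C is 6 units northeast of D: delta (east=+6, north=+6); C at (east=9, north=11).
  B is 4 units northwest of C: delta (east=-4, north=+4); B at (east=5, north=15).
  A is 4 units southeast of B: delta (east=+4, north=-4); A at (east=9, north=11).
Therefore A relative to F: (east=9, north=11).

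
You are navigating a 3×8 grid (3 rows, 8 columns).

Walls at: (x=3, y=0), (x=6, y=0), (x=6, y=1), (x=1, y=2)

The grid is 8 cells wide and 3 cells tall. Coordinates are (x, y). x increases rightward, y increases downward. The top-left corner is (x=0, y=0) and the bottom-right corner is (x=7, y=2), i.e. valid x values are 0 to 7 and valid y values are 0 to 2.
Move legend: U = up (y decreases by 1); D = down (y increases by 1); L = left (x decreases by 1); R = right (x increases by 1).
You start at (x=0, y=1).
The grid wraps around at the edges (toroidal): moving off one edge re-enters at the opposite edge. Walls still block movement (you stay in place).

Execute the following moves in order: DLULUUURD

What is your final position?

Start: (x=0, y=1)
  D (down): (x=0, y=1) -> (x=0, y=2)
  L (left): (x=0, y=2) -> (x=7, y=2)
  U (up): (x=7, y=2) -> (x=7, y=1)
  L (left): blocked, stay at (x=7, y=1)
  U (up): (x=7, y=1) -> (x=7, y=0)
  U (up): (x=7, y=0) -> (x=7, y=2)
  U (up): (x=7, y=2) -> (x=7, y=1)
  R (right): (x=7, y=1) -> (x=0, y=1)
  D (down): (x=0, y=1) -> (x=0, y=2)
Final: (x=0, y=2)

Answer: Final position: (x=0, y=2)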